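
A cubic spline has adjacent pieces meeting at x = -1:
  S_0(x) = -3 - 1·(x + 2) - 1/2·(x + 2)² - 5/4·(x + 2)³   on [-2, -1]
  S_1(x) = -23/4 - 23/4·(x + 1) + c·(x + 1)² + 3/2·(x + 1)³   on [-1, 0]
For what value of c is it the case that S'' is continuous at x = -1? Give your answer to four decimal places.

S_0''(x) = -1 - 15/2·(x + 2), so S_0''(-1) = -17/2. On the right, S_1''(-1) = 2c, so c = -17/4.

-4.2500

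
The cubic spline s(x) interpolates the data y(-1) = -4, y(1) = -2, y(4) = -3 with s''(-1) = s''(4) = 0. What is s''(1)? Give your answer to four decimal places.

-0.8000

Put m_i = s'' at the i-th knot. Here h = (2, 3) and Δ = (1, -1/3), so the interior equations h_(i-1)·m_(i-1) + 2(h_(i-1)+h_i)·m_i + h_i·m_(i+1) = 6(Δ_i − Δ_(i-1)) read
  2·m_0 + 10·m_1 + 3·m_2 = 6(Δ_1 - Δ_0) = -8
Natural end conditions: m_0 = m_2 = 0.
Solving: m_0 = 0, m_1 = -4/5, m_2 = 0.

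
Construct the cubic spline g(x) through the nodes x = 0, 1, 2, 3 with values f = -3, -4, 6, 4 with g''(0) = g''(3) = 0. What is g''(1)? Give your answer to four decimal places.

22.4000

Write M_i for g''(x_i). With h_i = 1, 1, 1 and divided differences Δ_i = -1, 10, -2, the continuity of g' gives the tridiagonal system
  1·M_0 + 4·M_1 + 1·M_2 = 6(Δ_1 - Δ_0) = 66
  1·M_1 + 4·M_2 + 1·M_3 = 6(Δ_2 - Δ_1) = -72
Natural end conditions: M_0 = M_3 = 0.
Solving the tridiagonal system: M_0 = 0, M_1 = 112/5, M_2 = -118/5, M_3 = 0.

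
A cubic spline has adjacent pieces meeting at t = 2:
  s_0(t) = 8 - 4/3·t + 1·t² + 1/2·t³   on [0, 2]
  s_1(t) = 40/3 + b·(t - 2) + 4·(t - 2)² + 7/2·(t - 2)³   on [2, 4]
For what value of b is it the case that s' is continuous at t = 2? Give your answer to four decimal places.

8.6667

s_0'(t) = -4/3 + 2·t + 3/2·t², so s_0'(2) = 26/3. On the right, s_1'(2) = b, so b = 26/3.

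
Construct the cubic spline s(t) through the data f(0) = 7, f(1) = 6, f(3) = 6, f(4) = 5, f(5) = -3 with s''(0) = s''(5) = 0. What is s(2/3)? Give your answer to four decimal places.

6.2817

Put σ_i = s'' at the i-th knot. Here h = (1, 2, 1, 1) and Δ = (-1, 0, -1, -8), so the interior equations h_(i-1)·σ_(i-1) + 2(h_(i-1)+h_i)·σ_i + h_i·σ_(i+1) = 6(Δ_i − Δ_(i-1)) read
  1·σ_0 + 6·σ_1 + 2·σ_2 = 6(Δ_1 - Δ_0) = 6
  2·σ_1 + 6·σ_2 + 1·σ_3 = 6(Δ_2 - Δ_1) = -6
  1·σ_2 + 4·σ_3 + 1·σ_4 = 6(Δ_3 - Δ_2) = -42
Natural end conditions: σ_0 = σ_4 = 0.
Solving: σ_0 = 0, σ_1 = 51/61, σ_2 = 30/61, σ_3 = -648/61, σ_4 = 0.
On [0, 1], s(t) = 7 - 139/122·t + 0·t² + 17/122·t³.
With t = 2/3: s(2/3) = 10346/1647.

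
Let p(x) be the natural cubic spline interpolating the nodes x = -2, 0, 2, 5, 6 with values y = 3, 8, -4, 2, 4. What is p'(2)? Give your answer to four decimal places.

Put M_i = p'' at the i-th knot. Here h = (2, 2, 3, 1) and Δ = (5/2, -6, 2, 2), so the interior equations h_(i-1)·M_(i-1) + 2(h_(i-1)+h_i)·M_i + h_i·M_(i+1) = 6(Δ_i − Δ_(i-1)) read
  2·M_0 + 8·M_1 + 2·M_2 = 6(Δ_1 - Δ_0) = -51
  2·M_1 + 10·M_2 + 3·M_3 = 6(Δ_2 - Δ_1) = 48
  3·M_2 + 8·M_3 + 1·M_4 = 6(Δ_3 - Δ_2) = 0
Natural end conditions: M_0 = M_4 = 0.
Solving the tridiagonal system: M_0 = 0, M_1 = -4389/536, M_2 = 486/67, M_3 = -729/268, M_4 = 0.
On [2, 5], p'(x) = b_2 + 2c_2·(x - 2) + 3d_2·(x - 2)² with b_2 = Δ_2 - h_2(2M_2 + M_3)/6 = -2087/536, c_2 = M_2/2 = 243/67, d_2 = (M_3 - M_2)/(6h_2) = -297/536. So p'(2) = -2087/536.

-3.8937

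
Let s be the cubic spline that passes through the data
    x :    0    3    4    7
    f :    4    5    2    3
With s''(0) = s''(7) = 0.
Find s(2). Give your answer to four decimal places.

6.2540

With m_i denoting the second derivative at x_i, h_i = 3, 1, 3, and Δ_i = (y_(i+1) − y_i)/h_i = 1/3, -3, 1/3:
  3·m_0 + 8·m_1 + 1·m_2 = 6(Δ_1 - Δ_0) = -20
  1·m_1 + 8·m_2 + 3·m_3 = 6(Δ_2 - Δ_1) = 20
Natural end conditions: m_0 = m_3 = 0.
Solving: m_0 = 0, m_1 = -20/7, m_2 = 20/7, m_3 = 0.
On [0, 3], s(x) = 4 + 37/21·x + 0·x² - 10/63·x³.
With x = 2: s(2) = 394/63.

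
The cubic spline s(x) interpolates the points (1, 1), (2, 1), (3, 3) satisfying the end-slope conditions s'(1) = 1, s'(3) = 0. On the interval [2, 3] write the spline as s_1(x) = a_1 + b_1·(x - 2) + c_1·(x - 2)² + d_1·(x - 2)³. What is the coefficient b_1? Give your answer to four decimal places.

1.2500

Let M_i = s''(x_i). Step sizes h_i = 1, 1; slopes of the chords Δ_i = (y_(i+1) - y_i)/h_i = 0, 2.
  1·M_0 + 4·M_1 + 1·M_2 = 6(Δ_1 - Δ_0) = 12
Clamped end conditions give two more equations: 2h_0·M_0 + h_0·M_1 = 6(Δ_0 - s'(1)) = -6 and h_1·M_1 + 2h_1·M_2 = 6(s'(3) - Δ_1) = -12.
Solving the tridiagonal system: M_0 = -13/2, M_1 = 7, M_2 = -19/2.
On [2, 3], with s_1(x) = a_1 + b_1·(x - 2) + c_1·(x - 2)² + d_1·(x - 2)³: c_1 = M_1/2 = 7/2, d_1 = (M_2 - M_1)/(6h_1) = -11/4, b_1 = Δ_1 - h_1(2M_1 + M_2)/6 = 5/4.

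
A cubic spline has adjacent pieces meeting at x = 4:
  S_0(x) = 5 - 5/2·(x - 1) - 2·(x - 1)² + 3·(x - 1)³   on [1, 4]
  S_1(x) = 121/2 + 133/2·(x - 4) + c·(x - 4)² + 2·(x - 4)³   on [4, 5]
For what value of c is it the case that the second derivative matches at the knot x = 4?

S_0''(x) = -4 + 18·(x - 1), so S_0''(4) = 50. On the right, S_1''(4) = 2c, so c = 25.

25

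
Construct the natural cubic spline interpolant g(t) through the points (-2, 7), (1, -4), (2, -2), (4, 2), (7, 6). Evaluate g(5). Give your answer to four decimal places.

With M_i denoting the second derivative at x_i, h_i = 3, 1, 2, 3, and Δ_i = (y_(i+1) − y_i)/h_i = -11/3, 2, 2, 4/3:
  3·M_0 + 8·M_1 + 1·M_2 = 6(Δ_1 - Δ_0) = 34
  1·M_1 + 6·M_2 + 2·M_3 = 6(Δ_2 - Δ_1) = 0
  2·M_2 + 10·M_3 + 3·M_4 = 6(Δ_3 - Δ_2) = -4
Natural end conditions: M_0 = M_4 = 0.
Solving: M_0 = 0, M_1 = 316/73, M_2 = -46/73, M_3 = -20/73, M_4 = 0.
On [4, 7], g(t) = 2 + 352/219·(t - 4) - 10/73·(t - 4)² + 10/657·(t - 4)³.
With (t - 4) = 1: g(5) = 2290/657.

3.4855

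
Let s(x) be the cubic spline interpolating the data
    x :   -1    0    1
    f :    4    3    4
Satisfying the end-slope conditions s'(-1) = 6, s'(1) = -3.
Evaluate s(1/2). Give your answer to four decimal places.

Put m_i = s'' at the i-th knot. Here h = (1, 1) and Δ = (-1, 1), so the interior equations h_(i-1)·m_(i-1) + 2(h_(i-1)+h_i)·m_i + h_i·m_(i+1) = 6(Δ_i − Δ_(i-1)) read
  1·m_0 + 4·m_1 + 1·m_2 = 6(Δ_1 - Δ_0) = 12
Clamped end conditions give two more equations: 2h_0·m_0 + h_0·m_1 = 6(Δ_0 - s'(-1)) = -42 and h_1·m_1 + 2h_1·m_2 = 6(s'(1) - Δ_1) = -24.
Forward elimination and back-substitution give m_0 = -57/2, m_1 = 15, m_2 = -39/2.
On [0, 1], s(x) = 3 - 3/4·x + 15/2·x² - 23/4·x³.
With x = 1/2: s(1/2) = 121/32.

3.7813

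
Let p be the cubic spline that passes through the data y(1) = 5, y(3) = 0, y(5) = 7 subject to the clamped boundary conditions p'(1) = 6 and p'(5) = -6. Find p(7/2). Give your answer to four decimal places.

Let m_i = p''(x_i). Step sizes h_i = 2, 2; slopes of the chords Δ_i = (y_(i+1) - y_i)/h_i = -5/2, 7/2.
  2·m_0 + 8·m_1 + 2·m_2 = 6(Δ_1 - Δ_0) = 36
Clamped end conditions give two more equations: 2h_0·m_0 + h_0·m_1 = 6(Δ_0 - p'(1)) = -51 and h_1·m_1 + 2h_1·m_2 = 6(p'(5) - Δ_1) = -57.
Solving: m_0 = -81/4, m_1 = 15, m_2 = -87/4.
On [3, 5], p(t) = 0 + 3/4·(t - 3) + 15/2·(t - 3)² - 49/16·(t - 3)³.
With (t - 3) = 1/2: p(7/2) = 239/128.

1.8672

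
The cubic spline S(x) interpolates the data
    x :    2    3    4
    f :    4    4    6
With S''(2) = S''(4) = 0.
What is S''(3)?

3

Write m_i for S''(x_i). With h_i = 1, 1 and divided differences Δ_i = 0, 2, the continuity of S' gives the tridiagonal system
  1·m_0 + 4·m_1 + 1·m_2 = 6(Δ_1 - Δ_0) = 12
Natural end conditions: m_0 = m_2 = 0.
Forward elimination and back-substitution give m_0 = 0, m_1 = 3, m_2 = 0.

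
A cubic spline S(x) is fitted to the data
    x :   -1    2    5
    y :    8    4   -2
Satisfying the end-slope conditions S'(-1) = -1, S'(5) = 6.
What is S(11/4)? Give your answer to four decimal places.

0.6367

Let σ_i = S''(x_i). Step sizes h_i = 3, 3; slopes of the chords Δ_i = (y_(i+1) - y_i)/h_i = -4/3, -2.
  3·σ_0 + 12·σ_1 + 3·σ_2 = 6(Δ_1 - Δ_0) = -4
Clamped end conditions give two more equations: 2h_0·σ_0 + h_0·σ_1 = 6(Δ_0 - S'(-1)) = -2 and h_1·σ_1 + 2h_1·σ_2 = 6(S'(5) - Δ_1) = 48.
Hence σ_0 = 7/6, σ_1 = -3, σ_2 = 19/2.
On [2, 5], S(x) = 4 - 15/4·(x - 2) - 3/2·(x - 2)² + 25/36·(x - 2)³.
With (x - 2) = 3/4: S(11/4) = 163/256.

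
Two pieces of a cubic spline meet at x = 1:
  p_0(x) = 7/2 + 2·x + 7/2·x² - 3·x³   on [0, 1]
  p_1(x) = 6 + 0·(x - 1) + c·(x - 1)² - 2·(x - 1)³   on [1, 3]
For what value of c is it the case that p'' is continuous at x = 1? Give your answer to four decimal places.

-5.5000

p_0''(x) = 7 - 18·x, so p_0''(1) = -11. On the right, p_1''(1) = 2c, so c = -11/2.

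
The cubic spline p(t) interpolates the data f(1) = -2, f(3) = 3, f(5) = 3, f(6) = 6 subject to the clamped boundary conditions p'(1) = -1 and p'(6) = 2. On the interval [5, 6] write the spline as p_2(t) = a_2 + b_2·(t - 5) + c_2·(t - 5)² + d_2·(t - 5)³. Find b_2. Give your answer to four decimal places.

2.0652

Let σ_i = p''(x_i). Step sizes h_i = 2, 2, 1; slopes of the chords Δ_i = (y_(i+1) - y_i)/h_i = 5/2, 0, 3.
  2·σ_0 + 8·σ_1 + 2·σ_2 = 6(Δ_1 - Δ_0) = -15
  2·σ_1 + 6·σ_2 + 1·σ_3 = 6(Δ_2 - Δ_1) = 18
Clamped end conditions give two more equations: 2h_0·σ_0 + h_0·σ_1 = 6(Δ_0 - p'(1)) = 21 and h_2·σ_2 + 2h_2·σ_3 = 6(p'(6) - Δ_2) = -6.
Hence σ_0 = 363/46, σ_1 = -243/46, σ_2 = 132/23, σ_3 = -135/23.
On [5, 6], with p_2(t) = a_2 + b_2·(t - 5) + c_2·(t - 5)² + d_2·(t - 5)³: c_2 = σ_2/2 = 66/23, d_2 = (σ_3 - σ_2)/(6h_2) = -89/46, b_2 = Δ_2 - h_2(2σ_2 + σ_3)/6 = 95/46.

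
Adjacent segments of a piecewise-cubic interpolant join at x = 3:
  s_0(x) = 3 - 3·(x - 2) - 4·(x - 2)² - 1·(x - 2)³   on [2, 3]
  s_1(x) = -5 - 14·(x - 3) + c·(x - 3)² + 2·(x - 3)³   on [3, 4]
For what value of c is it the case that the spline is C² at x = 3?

-7

s_0''(x) = -8 - 6·(x - 2), so s_0''(3) = -14. On the right, s_1''(3) = 2c, so c = -7.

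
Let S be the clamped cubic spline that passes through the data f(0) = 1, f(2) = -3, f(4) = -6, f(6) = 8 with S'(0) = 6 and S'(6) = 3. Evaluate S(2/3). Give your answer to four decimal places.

2.5259

Let M_i = S''(x_i). Step sizes h_i = 2, 2, 2; slopes of the chords Δ_i = (y_(i+1) - y_i)/h_i = -2, -3/2, 7.
  2·M_0 + 8·M_1 + 2·M_2 = 6(Δ_1 - Δ_0) = 3
  2·M_1 + 8·M_2 + 2·M_3 = 6(Δ_2 - Δ_1) = 51
Clamped end conditions give two more equations: 2h_0·M_0 + h_0·M_1 = 6(Δ_0 - S'(0)) = -48 and h_2·M_2 + 2h_2·M_3 = 6(S'(6) - Δ_2) = -24.
Forward elimination and back-substitution give M_0 = -127/10, M_1 = 7/5, M_2 = 43/5, M_3 = -103/10.
On [0, 2], S(x) = 1 + 6·x - 127/20·x² + 47/40·x³.
With x = 2/3: S(2/3) = 341/135.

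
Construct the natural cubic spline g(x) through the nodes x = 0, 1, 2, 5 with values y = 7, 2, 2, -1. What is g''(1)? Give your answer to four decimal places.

7.9355

Let σ_i = g''(x_i). Step sizes h_i = 1, 1, 3; slopes of the chords Δ_i = (y_(i+1) - y_i)/h_i = -5, 0, -1.
  1·σ_0 + 4·σ_1 + 1·σ_2 = 6(Δ_1 - Δ_0) = 30
  1·σ_1 + 8·σ_2 + 3·σ_3 = 6(Δ_2 - Δ_1) = -6
Natural end conditions: σ_0 = σ_3 = 0.
Forward elimination and back-substitution give σ_0 = 0, σ_1 = 246/31, σ_2 = -54/31, σ_3 = 0.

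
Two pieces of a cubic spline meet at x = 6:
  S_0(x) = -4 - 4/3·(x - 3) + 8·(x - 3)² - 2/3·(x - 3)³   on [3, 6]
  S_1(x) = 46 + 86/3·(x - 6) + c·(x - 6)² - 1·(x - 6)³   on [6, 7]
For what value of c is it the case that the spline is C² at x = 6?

S_0''(x) = 16 - 4·(x - 3), so S_0''(6) = 4. On the right, S_1''(6) = 2c, so c = 2.

2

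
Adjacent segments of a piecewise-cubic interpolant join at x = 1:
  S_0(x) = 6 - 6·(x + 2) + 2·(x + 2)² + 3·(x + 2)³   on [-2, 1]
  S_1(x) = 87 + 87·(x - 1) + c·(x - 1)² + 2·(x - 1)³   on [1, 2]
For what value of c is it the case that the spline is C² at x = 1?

29

S_0''(x) = 4 + 18·(x + 2), so S_0''(1) = 58. On the right, S_1''(1) = 2c, so c = 29.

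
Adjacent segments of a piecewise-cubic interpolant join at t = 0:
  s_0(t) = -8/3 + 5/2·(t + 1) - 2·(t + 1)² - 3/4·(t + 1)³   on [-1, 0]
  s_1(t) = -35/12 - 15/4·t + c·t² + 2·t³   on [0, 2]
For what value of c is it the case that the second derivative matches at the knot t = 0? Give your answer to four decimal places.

-4.2500

s_0''(t) = -4 - 9/2·(t + 1), so s_0''(0) = -17/2. On the right, s_1''(0) = 2c, so c = -17/4.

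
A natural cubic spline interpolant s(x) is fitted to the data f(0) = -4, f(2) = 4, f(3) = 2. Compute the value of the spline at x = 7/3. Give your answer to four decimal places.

3.7037

Write σ_i for s''(x_i). With h_i = 2, 1 and divided differences Δ_i = 4, -2, the continuity of s' gives the tridiagonal system
  2·σ_0 + 6·σ_1 + 1·σ_2 = 6(Δ_1 - Δ_0) = -36
Natural end conditions: σ_0 = σ_2 = 0.
Solving: σ_0 = 0, σ_1 = -6, σ_2 = 0.
On [2, 3], s(x) = 4 + 0·(x - 2) - 3·(x - 2)² + 1·(x - 2)³.
With (x - 2) = 1/3: s(7/3) = 100/27.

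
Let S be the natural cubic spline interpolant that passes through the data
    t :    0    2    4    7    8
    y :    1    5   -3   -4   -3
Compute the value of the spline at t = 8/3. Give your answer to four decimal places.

With M_i denoting the second derivative at x_i, h_i = 2, 2, 3, 1, and Δ_i = (y_(i+1) − y_i)/h_i = 2, -4, -1/3, 1:
  2·M_0 + 8·M_1 + 2·M_2 = 6(Δ_1 - Δ_0) = -36
  2·M_1 + 10·M_2 + 3·M_3 = 6(Δ_2 - Δ_1) = 22
  3·M_2 + 8·M_3 + 1·M_4 = 6(Δ_3 - Δ_2) = 8
Natural end conditions: M_0 = M_4 = 0.
Hence M_0 = 0, M_1 = -715/134, M_2 = 224/67, M_3 = -17/67, M_4 = 0.
On [2, 4], S(t) = 5 - 313/201·(t - 2) - 715/268·(t - 2)² + 1163/1608·(t - 2)³.
With (t - 2) = 2/3: S(8/3) = 16229/5427.

2.9904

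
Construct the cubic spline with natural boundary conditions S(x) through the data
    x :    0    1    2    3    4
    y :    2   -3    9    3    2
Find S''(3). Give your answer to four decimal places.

Write M_i for S''(x_i). With h_i = 1, 1, 1, 1 and divided differences Δ_i = -5, 12, -6, -1, the continuity of S' gives the tridiagonal system
  1·M_0 + 4·M_1 + 1·M_2 = 6(Δ_1 - Δ_0) = 102
  1·M_1 + 4·M_2 + 1·M_3 = 6(Δ_2 - Δ_1) = -108
  1·M_2 + 4·M_3 + 1·M_4 = 6(Δ_3 - Δ_2) = 30
Natural end conditions: M_0 = M_4 = 0.
Solving: M_0 = 0, M_1 = 249/7, M_2 = -282/7, M_3 = 123/7, M_4 = 0.

17.5714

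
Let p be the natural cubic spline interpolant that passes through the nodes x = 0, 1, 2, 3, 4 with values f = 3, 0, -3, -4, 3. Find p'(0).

Let σ_i = p''(x_i). Step sizes h_i = 1, 1, 1, 1; slopes of the chords Δ_i = (y_(i+1) - y_i)/h_i = -3, -3, -1, 7.
  1·σ_0 + 4·σ_1 + 1·σ_2 = 6(Δ_1 - Δ_0) = 0
  1·σ_1 + 4·σ_2 + 1·σ_3 = 6(Δ_2 - Δ_1) = 12
  1·σ_2 + 4·σ_3 + 1·σ_4 = 6(Δ_3 - Δ_2) = 48
Natural end conditions: σ_0 = σ_4 = 0.
Solving: σ_0 = 0, σ_1 = 0, σ_2 = 0, σ_3 = 12, σ_4 = 0.
On [0, 1], p'(x) = b_0 + 2c_0·x + 3d_0·x² with b_0 = Δ_0 - h_0(2σ_0 + σ_1)/6 = -3, c_0 = σ_0/2 = 0, d_0 = (σ_1 - σ_0)/(6h_0) = 0. So p'(0) = -3.

-3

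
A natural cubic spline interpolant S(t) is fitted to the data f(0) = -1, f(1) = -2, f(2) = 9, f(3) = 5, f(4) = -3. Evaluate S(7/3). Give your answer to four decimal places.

9.4021

With m_i denoting the second derivative at x_i, h_i = 1, 1, 1, 1, and Δ_i = (y_(i+1) − y_i)/h_i = -1, 11, -4, -8:
  1·m_0 + 4·m_1 + 1·m_2 = 6(Δ_1 - Δ_0) = 72
  1·m_1 + 4·m_2 + 1·m_3 = 6(Δ_2 - Δ_1) = -90
  1·m_2 + 4·m_3 + 1·m_4 = 6(Δ_3 - Δ_2) = -24
Natural end conditions: m_0 = m_4 = 0.
Solving: m_0 = 0, m_1 = 177/7, m_2 = -204/7, m_3 = 9/7, m_4 = 0.
On [2, 3], S(t) = 9 + 11/2·(t - 2) - 102/7·(t - 2)² + 71/14·(t - 2)³.
With (t - 2) = 1/3: S(7/3) = 1777/189.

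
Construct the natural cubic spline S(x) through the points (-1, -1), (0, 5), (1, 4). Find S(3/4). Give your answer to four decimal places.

Let M_i = S''(x_i). Step sizes h_i = 1, 1; slopes of the chords Δ_i = (y_(i+1) - y_i)/h_i = 6, -1.
  1·M_0 + 4·M_1 + 1·M_2 = 6(Δ_1 - Δ_0) = -42
Natural end conditions: M_0 = M_2 = 0.
Solving the tridiagonal system: M_0 = 0, M_1 = -21/2, M_2 = 0.
On [0, 1], S(x) = 5 + 5/2·x - 21/4·x² + 7/4·x³.
With x = 3/4: S(3/4) = 1193/256.

4.6602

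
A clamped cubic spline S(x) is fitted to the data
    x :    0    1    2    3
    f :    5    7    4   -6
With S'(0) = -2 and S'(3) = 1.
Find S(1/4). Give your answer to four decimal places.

4.9188

Write M_i for S''(x_i). With h_i = 1, 1, 1 and divided differences Δ_i = 2, -3, -10, the continuity of S' gives the tridiagonal system
  1·M_0 + 4·M_1 + 1·M_2 = 6(Δ_1 - Δ_0) = -30
  1·M_1 + 4·M_2 + 1·M_3 = 6(Δ_2 - Δ_1) = -42
Clamped end conditions give two more equations: 2h_0·M_0 + h_0·M_1 = 6(Δ_0 - S'(0)) = 24 and h_2·M_2 + 2h_2·M_3 = 6(S'(3) - Δ_2) = 66.
Forward elimination and back-substitution give M_0 = 76/5, M_1 = -32/5, M_2 = -98/5, M_3 = 214/5.
On [0, 1], S(x) = 5 - 2·x + 38/5·x² - 18/5·x³.
With x = 1/4: S(1/4) = 787/160.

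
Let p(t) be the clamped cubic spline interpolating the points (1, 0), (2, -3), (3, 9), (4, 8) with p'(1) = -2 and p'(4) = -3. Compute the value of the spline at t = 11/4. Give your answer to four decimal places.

6.2969

Put M_i = p'' at the i-th knot. Here h = (1, 1, 1) and Δ = (-3, 12, -1), so the interior equations h_(i-1)·M_(i-1) + 2(h_(i-1)+h_i)·M_i + h_i·M_(i+1) = 6(Δ_i − Δ_(i-1)) read
  1·M_0 + 4·M_1 + 1·M_2 = 6(Δ_1 - Δ_0) = 90
  1·M_1 + 4·M_2 + 1·M_3 = 6(Δ_2 - Δ_1) = -78
Clamped end conditions give two more equations: 2h_0·M_0 + h_0·M_1 = 6(Δ_0 - p'(1)) = -6 and h_2·M_2 + 2h_2·M_3 = 6(p'(4) - Δ_2) = -12.
Forward elimination and back-substitution give M_0 = -62/3, M_1 = 106/3, M_2 = -92/3, M_3 = 28/3.
On [2, 3], p(t) = -3 + 16/3·(t - 2) + 53/3·(t - 2)² - 11·(t - 2)³.
With (t - 2) = 3/4: p(11/4) = 403/64.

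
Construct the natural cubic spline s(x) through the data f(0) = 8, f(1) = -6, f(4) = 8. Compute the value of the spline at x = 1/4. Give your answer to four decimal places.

3.9531

With M_i denoting the second derivative at x_i, h_i = 1, 3, and Δ_i = (y_(i+1) − y_i)/h_i = -14, 14/3:
  1·M_0 + 8·M_1 + 3·M_2 = 6(Δ_1 - Δ_0) = 112
Natural end conditions: M_0 = M_2 = 0.
Solving: M_0 = 0, M_1 = 14, M_2 = 0.
On [0, 1], s(x) = 8 - 49/3·x + 0·x² + 7/3·x³.
With x = 1/4: s(1/4) = 253/64.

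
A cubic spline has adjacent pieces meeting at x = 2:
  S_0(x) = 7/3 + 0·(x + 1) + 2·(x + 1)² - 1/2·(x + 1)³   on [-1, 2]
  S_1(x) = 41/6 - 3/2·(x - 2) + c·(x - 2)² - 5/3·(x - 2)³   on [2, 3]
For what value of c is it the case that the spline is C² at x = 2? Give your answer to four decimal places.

S_0''(x) = 4 - 3·(x + 1), so S_0''(2) = -5. On the right, S_1''(2) = 2c, so c = -5/2.

-2.5000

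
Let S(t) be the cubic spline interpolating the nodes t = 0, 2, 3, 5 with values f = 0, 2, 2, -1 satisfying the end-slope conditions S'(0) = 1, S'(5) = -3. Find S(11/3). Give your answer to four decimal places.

Let M_i = S''(x_i). Step sizes h_i = 2, 1, 2; slopes of the chords Δ_i = (y_(i+1) - y_i)/h_i = 1, 0, -3/2.
  2·M_0 + 6·M_1 + 1·M_2 = 6(Δ_1 - Δ_0) = -6
  1·M_1 + 6·M_2 + 2·M_3 = 6(Δ_2 - Δ_1) = -9
Clamped end conditions give two more equations: 2h_0·M_0 + h_0·M_1 = 6(Δ_0 - S'(0)) = 0 and h_2·M_2 + 2h_2·M_3 = 6(S'(5) - Δ_2) = -9.
Hence M_0 = 17/32, M_1 = -17/16, M_2 = -11/16, M_3 = -61/32.
On [3, 5], S(t) = 2 - 13/32·(t - 3) - 11/32·(t - 3)² - 13/128·(t - 3)³.
With (t - 3) = 2/3: S(11/3) = 167/108.

1.5463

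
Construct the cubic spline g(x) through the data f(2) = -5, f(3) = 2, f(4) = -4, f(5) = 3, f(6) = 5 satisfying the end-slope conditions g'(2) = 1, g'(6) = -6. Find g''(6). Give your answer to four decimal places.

With σ_i denoting the second derivative at x_i, h_i = 1, 1, 1, 1, and Δ_i = (y_(i+1) − y_i)/h_i = 7, -6, 7, 2:
  1·σ_0 + 4·σ_1 + 1·σ_2 = 6(Δ_1 - Δ_0) = -78
  1·σ_1 + 4·σ_2 + 1·σ_3 = 6(Δ_2 - Δ_1) = 78
  1·σ_2 + 4·σ_3 + 1·σ_4 = 6(Δ_3 - Δ_2) = -30
Clamped end conditions give two more equations: 2h_0·σ_0 + h_0·σ_1 = 6(Δ_0 - g'(2)) = 36 and h_3·σ_3 + 2h_3·σ_4 = 6(g'(6) - Δ_3) = -48.
Forward elimination and back-substitution give σ_0 = 1013/28, σ_1 = -509/14, σ_2 = 125/4, σ_3 = -149/14, σ_4 = -523/28.

-18.6786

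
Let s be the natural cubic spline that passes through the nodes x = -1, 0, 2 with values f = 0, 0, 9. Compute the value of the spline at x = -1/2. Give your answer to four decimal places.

-0.2813

Let M_i = s''(x_i). Step sizes h_i = 1, 2; slopes of the chords Δ_i = (y_(i+1) - y_i)/h_i = 0, 9/2.
  1·M_0 + 6·M_1 + 2·M_2 = 6(Δ_1 - Δ_0) = 27
Natural end conditions: M_0 = M_2 = 0.
Forward elimination and back-substitution give M_0 = 0, M_1 = 9/2, M_2 = 0.
On [-1, 0], s(x) = 0 - 3/4·(x + 1) + 0·(x + 1)² + 3/4·(x + 1)³.
With (x + 1) = 1/2: s(-1/2) = -9/32.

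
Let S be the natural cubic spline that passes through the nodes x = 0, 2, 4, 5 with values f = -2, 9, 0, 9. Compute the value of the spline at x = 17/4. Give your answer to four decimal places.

With M_i denoting the second derivative at x_i, h_i = 2, 2, 1, and Δ_i = (y_(i+1) − y_i)/h_i = 11/2, -9/2, 9:
  2·M_0 + 8·M_1 + 2·M_2 = 6(Δ_1 - Δ_0) = -60
  2·M_1 + 6·M_2 + 1·M_3 = 6(Δ_2 - Δ_1) = 81
Natural end conditions: M_0 = M_3 = 0.
Solving: M_0 = 0, M_1 = -261/22, M_2 = 192/11, M_3 = 0.
On [4, 5], S(x) = 0 + 35/11·(x - 4) + 96/11·(x - 4)² - 32/11·(x - 4)³.
With (x - 4) = 1/4: S(17/4) = 57/44.

1.2955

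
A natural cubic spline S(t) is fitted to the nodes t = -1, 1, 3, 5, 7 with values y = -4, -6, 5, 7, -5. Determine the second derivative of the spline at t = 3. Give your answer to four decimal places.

Put m_i = S'' at the i-th knot. Here h = (2, 2, 2, 2) and Δ = (-1, 11/2, 1, -6), so the interior equations h_(i-1)·m_(i-1) + 2(h_(i-1)+h_i)·m_i + h_i·m_(i+1) = 6(Δ_i − Δ_(i-1)) read
  2·m_0 + 8·m_1 + 2·m_2 = 6(Δ_1 - Δ_0) = 39
  2·m_1 + 8·m_2 + 2·m_3 = 6(Δ_2 - Δ_1) = -27
  2·m_2 + 8·m_3 + 2·m_4 = 6(Δ_3 - Δ_2) = -42
Natural end conditions: m_0 = m_4 = 0.
Solving: m_0 = 0, m_1 = 93/16, m_2 = -15/4, m_3 = -69/16, m_4 = 0.

-3.7500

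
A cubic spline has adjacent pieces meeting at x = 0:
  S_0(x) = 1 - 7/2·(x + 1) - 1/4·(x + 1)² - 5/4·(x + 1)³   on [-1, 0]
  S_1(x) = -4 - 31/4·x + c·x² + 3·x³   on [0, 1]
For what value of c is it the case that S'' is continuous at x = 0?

S_0''(x) = -1/2 - 15/2·(x + 1), so S_0''(0) = -8. On the right, S_1''(0) = 2c, so c = -4.

-4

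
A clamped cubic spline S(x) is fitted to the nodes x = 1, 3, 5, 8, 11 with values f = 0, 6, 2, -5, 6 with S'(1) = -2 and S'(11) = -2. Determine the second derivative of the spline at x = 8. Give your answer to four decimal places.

Put M_i = S'' at the i-th knot. Here h = (2, 2, 3, 3) and Δ = (3, -2, -7/3, 11/3), so the interior equations h_(i-1)·M_(i-1) + 2(h_(i-1)+h_i)·M_i + h_i·M_(i+1) = 6(Δ_i − Δ_(i-1)) read
  2·M_0 + 8·M_1 + 2·M_2 = 6(Δ_1 - Δ_0) = -30
  2·M_1 + 10·M_2 + 3·M_3 = 6(Δ_2 - Δ_1) = -2
  3·M_2 + 12·M_3 + 3·M_4 = 6(Δ_3 - Δ_2) = 36
Clamped end conditions give two more equations: 2h_0·M_0 + h_0·M_1 = 6(Δ_0 - S'(1)) = 30 and h_3·M_3 + 2h_3·M_4 = 6(S'(11) - Δ_3) = -34.
Solving the tridiagonal system: M_0 = 149/14, M_1 = -44/7, M_2 = -1/2, M_3 = 109/21, M_4 = -347/42.

5.1905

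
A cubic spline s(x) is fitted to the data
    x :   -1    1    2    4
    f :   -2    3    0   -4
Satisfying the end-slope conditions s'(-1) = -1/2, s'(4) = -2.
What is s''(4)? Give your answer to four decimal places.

-1.5000

Write M_i for s''(x_i). With h_i = 2, 1, 2 and divided differences Δ_i = 5/2, -3, -2, the continuity of s' gives the tridiagonal system
  2·M_0 + 6·M_1 + 1·M_2 = 6(Δ_1 - Δ_0) = -33
  1·M_1 + 6·M_2 + 2·M_3 = 6(Δ_2 - Δ_1) = 6
Clamped end conditions give two more equations: 2h_0·M_0 + h_0·M_1 = 6(Δ_0 - s'(-1)) = 18 and h_2·M_2 + 2h_2·M_3 = 6(s'(4) - Δ_2) = 0.
Forward elimination and back-substitution give M_0 = 9, M_1 = -9, M_2 = 3, M_3 = -3/2.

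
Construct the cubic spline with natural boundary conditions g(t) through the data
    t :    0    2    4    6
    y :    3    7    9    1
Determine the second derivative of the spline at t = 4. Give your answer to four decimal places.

-3.8000

With m_i denoting the second derivative at x_i, h_i = 2, 2, 2, and Δ_i = (y_(i+1) − y_i)/h_i = 2, 1, -4:
  2·m_0 + 8·m_1 + 2·m_2 = 6(Δ_1 - Δ_0) = -6
  2·m_1 + 8·m_2 + 2·m_3 = 6(Δ_2 - Δ_1) = -30
Natural end conditions: m_0 = m_3 = 0.
Forward elimination and back-substitution give m_0 = 0, m_1 = 1/5, m_2 = -19/5, m_3 = 0.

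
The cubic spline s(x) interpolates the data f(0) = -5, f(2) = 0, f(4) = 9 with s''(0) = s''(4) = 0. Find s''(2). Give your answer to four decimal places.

1.5000

With m_i denoting the second derivative at x_i, h_i = 2, 2, and Δ_i = (y_(i+1) − y_i)/h_i = 5/2, 9/2:
  2·m_0 + 8·m_1 + 2·m_2 = 6(Δ_1 - Δ_0) = 12
Natural end conditions: m_0 = m_2 = 0.
Hence m_0 = 0, m_1 = 3/2, m_2 = 0.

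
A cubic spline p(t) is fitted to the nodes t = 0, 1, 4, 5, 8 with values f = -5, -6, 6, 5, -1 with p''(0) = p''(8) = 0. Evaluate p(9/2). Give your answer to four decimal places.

With σ_i denoting the second derivative at x_i, h_i = 1, 3, 1, 3, and Δ_i = (y_(i+1) − y_i)/h_i = -1, 4, -1, -2:
  1·σ_0 + 8·σ_1 + 3·σ_2 = 6(Δ_1 - Δ_0) = 30
  3·σ_1 + 8·σ_2 + 1·σ_3 = 6(Δ_2 - Δ_1) = -30
  1·σ_2 + 8·σ_3 + 3·σ_4 = 6(Δ_3 - Δ_2) = -6
Natural end conditions: σ_0 = σ_4 = 0.
Solving the tridiagonal system: σ_0 = 0, σ_1 = 6, σ_2 = -6, σ_3 = 0, σ_4 = 0.
On [4, 5], p(t) = 6 + 1·(t - 4) - 3·(t - 4)² + 1·(t - 4)³.
With (t - 4) = 1/2: p(9/2) = 47/8.

5.8750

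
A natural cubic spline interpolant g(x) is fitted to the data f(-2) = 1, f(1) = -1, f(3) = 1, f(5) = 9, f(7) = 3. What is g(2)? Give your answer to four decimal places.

-0.9965

With M_i denoting the second derivative at x_i, h_i = 3, 2, 2, 2, and Δ_i = (y_(i+1) − y_i)/h_i = -2/3, 1, 4, -3:
  3·M_0 + 10·M_1 + 2·M_2 = 6(Δ_1 - Δ_0) = 10
  2·M_1 + 8·M_2 + 2·M_3 = 6(Δ_2 - Δ_1) = 18
  2·M_2 + 8·M_3 + 2·M_4 = 6(Δ_3 - Δ_2) = -42
Natural end conditions: M_0 = M_4 = 0.
Solving the tridiagonal system: M_0 = 0, M_1 = 18/71, M_2 = 265/71, M_3 = -439/71, M_4 = 0.
On [1, 3], g(x) = -1 - 88/213·(x - 1) + 9/71·(x - 1)² + 247/852·(x - 1)³.
With (x - 1) = 1: g(2) = -283/284.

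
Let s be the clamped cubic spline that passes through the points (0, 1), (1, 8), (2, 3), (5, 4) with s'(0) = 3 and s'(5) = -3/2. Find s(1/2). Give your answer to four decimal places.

4.5884

Let M_i = s''(x_i). Step sizes h_i = 1, 1, 3; slopes of the chords Δ_i = (y_(i+1) - y_i)/h_i = 7, -5, 1/3.
  1·M_0 + 4·M_1 + 1·M_2 = 6(Δ_1 - Δ_0) = -72
  1·M_1 + 8·M_2 + 3·M_3 = 6(Δ_2 - Δ_1) = 32
Clamped end conditions give two more equations: 2h_0·M_0 + h_0·M_1 = 6(Δ_0 - s'(0)) = 24 and h_2·M_2 + 2h_2·M_3 = 6(s'(5) - Δ_2) = -11.
Solving: M_0 = 737/29, M_1 = -778/29, M_2 = 287/29, M_3 = -590/87.
On [0, 1], s(x) = 1 + 3·x + 737/58·x² - 505/58·x³.
With x = 1/2: s(1/2) = 2129/464.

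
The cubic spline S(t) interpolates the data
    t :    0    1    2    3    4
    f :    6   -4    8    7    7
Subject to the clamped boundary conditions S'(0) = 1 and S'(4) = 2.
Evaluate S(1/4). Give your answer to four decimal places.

4.6300

Let M_i = S''(x_i). Step sizes h_i = 1, 1, 1, 1; slopes of the chords Δ_i = (y_(i+1) - y_i)/h_i = -10, 12, -1, 0.
  1·M_0 + 4·M_1 + 1·M_2 = 6(Δ_1 - Δ_0) = 132
  1·M_1 + 4·M_2 + 1·M_3 = 6(Δ_2 - Δ_1) = -78
  1·M_2 + 4·M_3 + 1·M_4 = 6(Δ_3 - Δ_2) = 6
Clamped end conditions give two more equations: 2h_0·M_0 + h_0·M_1 = 6(Δ_0 - S'(0)) = -66 and h_3·M_3 + 2h_3·M_4 = 6(S'(4) - Δ_3) = 12.
Solving: M_0 = -865/14, M_1 = 403/7, M_2 = -73/2, M_3 = 73/7, M_4 = 11/14.
On [0, 1], S(t) = 6 + 1·t - 865/28·t² + 557/28·t³.
With t = 1/4: S(1/4) = 8297/1792.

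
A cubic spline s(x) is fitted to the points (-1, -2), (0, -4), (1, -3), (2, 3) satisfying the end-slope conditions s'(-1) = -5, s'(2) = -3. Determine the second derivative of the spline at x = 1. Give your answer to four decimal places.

Put m_i = s'' at the i-th knot. Here h = (1, 1, 1) and Δ = (-2, 1, 6), so the interior equations h_(i-1)·m_(i-1) + 2(h_(i-1)+h_i)·m_i + h_i·m_(i+1) = 6(Δ_i − Δ_(i-1)) read
  1·m_0 + 4·m_1 + 1·m_2 = 6(Δ_1 - Δ_0) = 18
  1·m_1 + 4·m_2 + 1·m_3 = 6(Δ_2 - Δ_1) = 30
Clamped end conditions give two more equations: 2h_0·m_0 + h_0·m_1 = 6(Δ_0 - s'(-1)) = 18 and h_2·m_2 + 2h_2·m_3 = 6(s'(2) - Δ_2) = -54.
Solving: m_0 = 152/15, m_1 = -34/15, m_2 = 254/15, m_3 = -532/15.

16.9333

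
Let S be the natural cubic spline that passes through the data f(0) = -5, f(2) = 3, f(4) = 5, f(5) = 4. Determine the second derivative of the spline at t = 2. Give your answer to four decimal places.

Put σ_i = S'' at the i-th knot. Here h = (2, 2, 1) and Δ = (4, 1, -1), so the interior equations h_(i-1)·σ_(i-1) + 2(h_(i-1)+h_i)·σ_i + h_i·σ_(i+1) = 6(Δ_i − Δ_(i-1)) read
  2·σ_0 + 8·σ_1 + 2·σ_2 = 6(Δ_1 - Δ_0) = -18
  2·σ_1 + 6·σ_2 + 1·σ_3 = 6(Δ_2 - Δ_1) = -12
Natural end conditions: σ_0 = σ_3 = 0.
Forward elimination and back-substitution give σ_0 = 0, σ_1 = -21/11, σ_2 = -15/11, σ_3 = 0.

-1.9091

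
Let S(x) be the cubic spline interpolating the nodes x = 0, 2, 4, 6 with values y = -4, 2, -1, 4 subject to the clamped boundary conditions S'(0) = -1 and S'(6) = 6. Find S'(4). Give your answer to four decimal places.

-1.1667

Let σ_i = S''(x_i). Step sizes h_i = 2, 2, 2; slopes of the chords Δ_i = (y_(i+1) - y_i)/h_i = 3, -3/2, 5/2.
  2·σ_0 + 8·σ_1 + 2·σ_2 = 6(Δ_1 - Δ_0) = -27
  2·σ_1 + 8·σ_2 + 2·σ_3 = 6(Δ_2 - Δ_1) = 24
Clamped end conditions give two more equations: 2h_0·σ_0 + h_0·σ_1 = 6(Δ_0 - S'(0)) = 24 and h_2·σ_2 + 2h_2·σ_3 = 6(S'(6) - Δ_2) = 21.
Solving: σ_0 = 28/3, σ_1 = -20/3, σ_2 = 23/6, σ_3 = 10/3.
On [4, 6], S'(x) = b_2 + 2c_2·(x - 4) + 3d_2·(x - 4)² with b_2 = Δ_2 - h_2(2σ_2 + σ_3)/6 = -7/6, c_2 = σ_2/2 = 23/12, d_2 = (σ_3 - σ_2)/(6h_2) = -1/24. So S'(4) = -7/6.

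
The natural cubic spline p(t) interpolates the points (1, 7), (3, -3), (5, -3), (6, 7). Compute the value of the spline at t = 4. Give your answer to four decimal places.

-5.7273

Put M_i = p'' at the i-th knot. Here h = (2, 2, 1) and Δ = (-5, 0, 10), so the interior equations h_(i-1)·M_(i-1) + 2(h_(i-1)+h_i)·M_i + h_i·M_(i+1) = 6(Δ_i − Δ_(i-1)) read
  2·M_0 + 8·M_1 + 2·M_2 = 6(Δ_1 - Δ_0) = 30
  2·M_1 + 6·M_2 + 1·M_3 = 6(Δ_2 - Δ_1) = 60
Natural end conditions: M_0 = M_3 = 0.
Solving: M_0 = 0, M_1 = 15/11, M_2 = 105/11, M_3 = 0.
On [3, 5], p(t) = -3 - 45/11·(t - 3) + 15/22·(t - 3)² + 15/22·(t - 3)³.
With (t - 3) = 1: p(4) = -63/11.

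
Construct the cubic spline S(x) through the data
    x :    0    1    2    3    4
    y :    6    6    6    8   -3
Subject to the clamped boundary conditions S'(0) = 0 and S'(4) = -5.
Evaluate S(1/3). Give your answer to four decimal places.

With m_i denoting the second derivative at x_i, h_i = 1, 1, 1, 1, and Δ_i = (y_(i+1) − y_i)/h_i = 0, 0, 2, -11:
  1·m_0 + 4·m_1 + 1·m_2 = 6(Δ_1 - Δ_0) = 0
  1·m_1 + 4·m_2 + 1·m_3 = 6(Δ_2 - Δ_1) = 12
  1·m_2 + 4·m_3 + 1·m_4 = 6(Δ_3 - Δ_2) = -78
Clamped end conditions give two more equations: 2h_0·m_0 + h_0·m_1 = 6(Δ_0 - S'(0)) = 0 and h_3·m_3 + 2h_3·m_4 = 6(S'(4) - Δ_3) = 36.
Solving the tridiagonal system: m_0 = 23/14, m_1 = -23/7, m_2 = 23/2, m_3 = -215/7, m_4 = 467/14.
On [0, 1], S(x) = 6 + 0·x + 23/28·x² - 23/28·x³.
With x = 1/3: S(1/3) = 2291/378.

6.0608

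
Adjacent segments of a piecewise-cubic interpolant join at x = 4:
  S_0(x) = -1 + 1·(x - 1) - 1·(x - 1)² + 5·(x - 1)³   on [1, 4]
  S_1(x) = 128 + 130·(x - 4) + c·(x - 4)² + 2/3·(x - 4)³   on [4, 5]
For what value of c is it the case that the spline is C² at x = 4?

44

S_0''(x) = -2 + 30·(x - 1), so S_0''(4) = 88. On the right, S_1''(4) = 2c, so c = 44.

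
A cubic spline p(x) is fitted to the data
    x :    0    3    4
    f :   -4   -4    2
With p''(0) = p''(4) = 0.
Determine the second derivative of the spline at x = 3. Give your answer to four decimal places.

Write M_i for p''(x_i). With h_i = 3, 1 and divided differences Δ_i = 0, 6, the continuity of p' gives the tridiagonal system
  3·M_0 + 8·M_1 + 1·M_2 = 6(Δ_1 - Δ_0) = 36
Natural end conditions: M_0 = M_2 = 0.
Solving the tridiagonal system: M_0 = 0, M_1 = 9/2, M_2 = 0.

4.5000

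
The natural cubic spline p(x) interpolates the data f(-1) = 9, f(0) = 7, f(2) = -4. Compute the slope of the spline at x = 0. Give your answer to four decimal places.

Let M_i = p''(x_i). Step sizes h_i = 1, 2; slopes of the chords Δ_i = (y_(i+1) - y_i)/h_i = -2, -11/2.
  1·M_0 + 6·M_1 + 2·M_2 = 6(Δ_1 - Δ_0) = -21
Natural end conditions: M_0 = M_2 = 0.
Solving: M_0 = 0, M_1 = -7/2, M_2 = 0.
On [0, 2], p'(x) = b_1 + 2c_1·x + 3d_1·x² with b_1 = Δ_1 - h_1(2M_1 + M_2)/6 = -19/6, c_1 = M_1/2 = -7/4, d_1 = (M_2 - M_1)/(6h_1) = 7/24. So p'(0) = -19/6.

-3.1667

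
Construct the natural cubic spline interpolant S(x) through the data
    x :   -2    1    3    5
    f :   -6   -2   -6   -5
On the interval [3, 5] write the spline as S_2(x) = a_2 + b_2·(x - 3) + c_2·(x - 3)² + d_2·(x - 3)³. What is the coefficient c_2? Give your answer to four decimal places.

With m_i denoting the second derivative at x_i, h_i = 3, 2, 2, and Δ_i = (y_(i+1) − y_i)/h_i = 4/3, -2, 1/2:
  3·m_0 + 10·m_1 + 2·m_2 = 6(Δ_1 - Δ_0) = -20
  2·m_1 + 8·m_2 + 2·m_3 = 6(Δ_2 - Δ_1) = 15
Natural end conditions: m_0 = m_3 = 0.
Forward elimination and back-substitution give m_0 = 0, m_1 = -5/2, m_2 = 5/2, m_3 = 0.
On [3, 5], with S_2(x) = a_2 + b_2·(x - 3) + c_2·(x - 3)² + d_2·(x - 3)³: c_2 = m_2/2 = 5/4, d_2 = (m_3 - m_2)/(6h_2) = -5/24, b_2 = Δ_2 - h_2(2m_2 + m_3)/6 = -7/6.

1.2500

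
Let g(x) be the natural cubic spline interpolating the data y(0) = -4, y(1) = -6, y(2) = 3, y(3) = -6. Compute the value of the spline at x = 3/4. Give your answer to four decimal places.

Write M_i for g''(x_i). With h_i = 1, 1, 1 and divided differences Δ_i = -2, 9, -9, the continuity of g' gives the tridiagonal system
  1·M_0 + 4·M_1 + 1·M_2 = 6(Δ_1 - Δ_0) = 66
  1·M_1 + 4·M_2 + 1·M_3 = 6(Δ_2 - Δ_1) = -108
Natural end conditions: M_0 = M_3 = 0.
Solving: M_0 = 0, M_1 = 124/5, M_2 = -166/5, M_3 = 0.
On [0, 1], g(x) = -4 - 92/15·x + 0·x² + 62/15·x³.
With x = 3/4: g(3/4) = -1097/160.

-6.8563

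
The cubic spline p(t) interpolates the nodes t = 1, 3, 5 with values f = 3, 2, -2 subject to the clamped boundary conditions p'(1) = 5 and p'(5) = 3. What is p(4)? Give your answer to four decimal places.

Let m_i = p''(x_i). Step sizes h_i = 2, 2; slopes of the chords Δ_i = (y_(i+1) - y_i)/h_i = -1/2, -2.
  2·m_0 + 8·m_1 + 2·m_2 = 6(Δ_1 - Δ_0) = -9
Clamped end conditions give two more equations: 2h_0·m_0 + h_0·m_1 = 6(Δ_0 - p'(1)) = -33 and h_1·m_1 + 2h_1·m_2 = 6(p'(5) - Δ_1) = 30.
Solving: m_0 = -61/8, m_1 = -5/4, m_2 = 65/8.
On [3, 5], p(t) = 2 - 31/8·(t - 3) - 5/8·(t - 3)² + 25/32·(t - 3)³.
With (t - 3) = 1: p(4) = -55/32.

-1.7188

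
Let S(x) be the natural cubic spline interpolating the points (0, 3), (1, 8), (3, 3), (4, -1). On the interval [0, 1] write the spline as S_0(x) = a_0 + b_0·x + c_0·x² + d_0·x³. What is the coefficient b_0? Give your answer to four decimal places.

6.3125

Let M_i = S''(x_i). Step sizes h_i = 1, 2, 1; slopes of the chords Δ_i = (y_(i+1) - y_i)/h_i = 5, -5/2, -4.
  1·M_0 + 6·M_1 + 2·M_2 = 6(Δ_1 - Δ_0) = -45
  2·M_1 + 6·M_2 + 1·M_3 = 6(Δ_2 - Δ_1) = -9
Natural end conditions: M_0 = M_3 = 0.
Solving: M_0 = 0, M_1 = -63/8, M_2 = 9/8, M_3 = 0.
On [0, 1], with S_0(x) = a_0 + b_0·x + c_0·x² + d_0·x³: c_0 = M_0/2 = 0, d_0 = (M_1 - M_0)/(6h_0) = -21/16, b_0 = Δ_0 - h_0(2M_0 + M_1)/6 = 101/16.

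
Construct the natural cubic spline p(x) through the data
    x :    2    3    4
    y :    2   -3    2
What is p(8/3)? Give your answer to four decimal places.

Put M_i = p'' at the i-th knot. Here h = (1, 1) and Δ = (-5, 5), so the interior equations h_(i-1)·M_(i-1) + 2(h_(i-1)+h_i)·M_i + h_i·M_(i+1) = 6(Δ_i − Δ_(i-1)) read
  1·M_0 + 4·M_1 + 1·M_2 = 6(Δ_1 - Δ_0) = 60
Natural end conditions: M_0 = M_2 = 0.
Hence M_0 = 0, M_1 = 15, M_2 = 0.
On [2, 3], p(x) = 2 - 15/2·(x - 2) + 0·(x - 2)² + 5/2·(x - 2)³.
With (x - 2) = 2/3: p(8/3) = -61/27.

-2.2593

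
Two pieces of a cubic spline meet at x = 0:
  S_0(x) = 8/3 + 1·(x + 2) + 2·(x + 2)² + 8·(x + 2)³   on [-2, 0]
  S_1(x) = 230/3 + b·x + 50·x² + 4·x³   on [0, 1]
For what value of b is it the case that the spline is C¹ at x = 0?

105

S_0'(x) = 1 + 4·(x + 2) + 24·(x + 2)², so S_0'(0) = 105. On the right, S_1'(0) = b, so b = 105.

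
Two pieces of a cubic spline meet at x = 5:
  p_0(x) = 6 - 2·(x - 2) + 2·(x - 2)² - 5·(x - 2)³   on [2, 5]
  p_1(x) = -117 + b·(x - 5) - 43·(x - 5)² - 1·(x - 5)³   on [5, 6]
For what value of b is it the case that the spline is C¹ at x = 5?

p_0'(x) = -2 + 4·(x - 2) - 15·(x - 2)², so p_0'(5) = -125. On the right, p_1'(5) = b, so b = -125.

-125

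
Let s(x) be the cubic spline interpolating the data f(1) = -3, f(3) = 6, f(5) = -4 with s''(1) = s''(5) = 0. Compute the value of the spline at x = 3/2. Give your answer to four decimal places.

0.3633

With M_i denoting the second derivative at x_i, h_i = 2, 2, and Δ_i = (y_(i+1) − y_i)/h_i = 9/2, -5:
  2·M_0 + 8·M_1 + 2·M_2 = 6(Δ_1 - Δ_0) = -57
Natural end conditions: M_0 = M_2 = 0.
Forward elimination and back-substitution give M_0 = 0, M_1 = -57/8, M_2 = 0.
On [1, 3], s(x) = -3 + 55/8·(x - 1) + 0·(x - 1)² - 19/32·(x - 1)³.
With (x - 1) = 1/2: s(3/2) = 93/256.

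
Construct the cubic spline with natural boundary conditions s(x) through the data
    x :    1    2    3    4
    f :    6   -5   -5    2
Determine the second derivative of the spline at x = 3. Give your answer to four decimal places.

6.8000

With σ_i denoting the second derivative at x_i, h_i = 1, 1, 1, and Δ_i = (y_(i+1) − y_i)/h_i = -11, 0, 7:
  1·σ_0 + 4·σ_1 + 1·σ_2 = 6(Δ_1 - Δ_0) = 66
  1·σ_1 + 4·σ_2 + 1·σ_3 = 6(Δ_2 - Δ_1) = 42
Natural end conditions: σ_0 = σ_3 = 0.
Solving the tridiagonal system: σ_0 = 0, σ_1 = 74/5, σ_2 = 34/5, σ_3 = 0.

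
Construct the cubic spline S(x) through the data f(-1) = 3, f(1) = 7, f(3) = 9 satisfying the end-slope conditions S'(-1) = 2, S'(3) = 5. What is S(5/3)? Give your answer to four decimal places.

Let σ_i = S''(x_i). Step sizes h_i = 2, 2; slopes of the chords Δ_i = (y_(i+1) - y_i)/h_i = 2, 1.
  2·σ_0 + 8·σ_1 + 2·σ_2 = 6(Δ_1 - Δ_0) = -6
Clamped end conditions give two more equations: 2h_0·σ_0 + h_0·σ_1 = 6(Δ_0 - S'(-1)) = 0 and h_1·σ_1 + 2h_1·σ_2 = 6(S'(3) - Δ_1) = 24.
Solving the tridiagonal system: σ_0 = 3/2, σ_1 = -3, σ_2 = 15/2.
On [1, 3], S(x) = 7 + 1/2·(x - 1) - 3/2·(x - 1)² + 7/8·(x - 1)³.
With (x - 1) = 2/3: S(5/3) = 187/27.

6.9259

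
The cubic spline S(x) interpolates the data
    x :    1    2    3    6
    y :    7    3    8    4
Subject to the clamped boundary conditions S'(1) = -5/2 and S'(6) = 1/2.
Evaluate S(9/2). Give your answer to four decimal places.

7.6940

With M_i denoting the second derivative at x_i, h_i = 1, 1, 3, and Δ_i = (y_(i+1) − y_i)/h_i = -4, 5, -4/3:
  1·M_0 + 4·M_1 + 1·M_2 = 6(Δ_1 - Δ_0) = 54
  1·M_1 + 8·M_2 + 3·M_3 = 6(Δ_2 - Δ_1) = -38
Clamped end conditions give two more equations: 2h_0·M_0 + h_0·M_1 = 6(Δ_0 - S'(1)) = -9 and h_2·M_2 + 2h_2·M_3 = 6(S'(6) - Δ_2) = 11.
Forward elimination and back-substitution give M_0 = -413/29, M_1 = 565/29, M_2 = -281/29, M_3 = 581/87.
On [3, 6], S(x) = 8 + 291/58·(x - 3) - 281/58·(x - 3)² + 712/783·(x - 3)³.
With (x - 3) = 3/2: S(9/2) = 1785/232.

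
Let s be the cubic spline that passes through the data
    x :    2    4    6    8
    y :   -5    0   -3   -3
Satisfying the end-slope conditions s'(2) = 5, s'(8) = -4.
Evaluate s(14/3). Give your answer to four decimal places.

Put M_i = s'' at the i-th knot. Here h = (2, 2, 2) and Δ = (5/2, -3/2, 0), so the interior equations h_(i-1)·M_(i-1) + 2(h_(i-1)+h_i)·M_i + h_i·M_(i+1) = 6(Δ_i − Δ_(i-1)) read
  2·M_0 + 8·M_1 + 2·M_2 = 6(Δ_1 - Δ_0) = -24
  2·M_1 + 8·M_2 + 2·M_3 = 6(Δ_2 - Δ_1) = 9
Clamped end conditions give two more equations: 2h_0·M_0 + h_0·M_1 = 6(Δ_0 - s'(2)) = -15 and h_2·M_2 + 2h_2·M_3 = 6(s'(8) - Δ_2) = -24.
Forward elimination and back-substitution give M_0 = -2, M_1 = -7/2, M_2 = 4, M_3 = -8.
On [4, 6], s(x) = 0 - 1/2·(x - 4) - 7/4·(x - 4)² + 5/8·(x - 4)³.
With (x - 4) = 2/3: s(14/3) = -25/27.

-0.9259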